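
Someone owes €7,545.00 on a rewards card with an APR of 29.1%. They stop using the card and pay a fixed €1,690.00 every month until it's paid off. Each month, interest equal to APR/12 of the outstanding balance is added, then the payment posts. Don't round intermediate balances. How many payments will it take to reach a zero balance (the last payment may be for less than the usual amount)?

Monthly rate r = 29.1%/12 = 2.425% = 0.02425.
Recurrence: B ← B·(1+r) − €1,690.00.
Month 1: interest €182.97; balance after payment €6,037.97.
Month 2: interest €146.42; balance after payment €4,494.39.
Month 3: interest €108.99; balance after payment €2,913.38.
Month 4: interest €70.65; balance after payment €1,294.03.
Month 5: interest €31.38; balance after payment €0.00.

5 payments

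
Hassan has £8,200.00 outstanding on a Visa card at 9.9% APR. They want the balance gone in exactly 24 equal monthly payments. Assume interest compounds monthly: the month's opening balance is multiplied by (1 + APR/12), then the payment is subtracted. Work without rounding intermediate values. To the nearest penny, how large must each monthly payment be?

£378.01

Monthly rate r = 9.9%/12 = 0.825% = 0.00825.
Level-payment amortization: P = B₀·r / (1 − (1+r)^(−n)) = 8200.00·0.00825 / (1 − 1.00825^(−24)).
Denominator 1 − (1+r)^(−24) = 0.178963502.
P = 67.65 / 0.178963502 ≈ 378.01.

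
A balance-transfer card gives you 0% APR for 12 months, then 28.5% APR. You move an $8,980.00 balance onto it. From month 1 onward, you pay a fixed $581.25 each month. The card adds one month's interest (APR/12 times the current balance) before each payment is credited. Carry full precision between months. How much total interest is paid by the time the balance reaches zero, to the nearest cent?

$113.22

Promo months 1–12 at r₀ = 0%/12 = 0; months 13+ at r₁ = 28.5%/12 = 0.02375.
After month 12 (no interest yet): B = $8,980.00 − 12·$581.25 = $2,005.00.
Then at r₁ with $581.25/mo: n₂ = −ln(1 − r₁·B/P)/ln(1+r₁) ≈ 3.64 → 4 more payments.
Total paid = 15·$581.25 + $374.47 = $9,093.22; interest = $9,093.22 − $8,980.00 = $113.22.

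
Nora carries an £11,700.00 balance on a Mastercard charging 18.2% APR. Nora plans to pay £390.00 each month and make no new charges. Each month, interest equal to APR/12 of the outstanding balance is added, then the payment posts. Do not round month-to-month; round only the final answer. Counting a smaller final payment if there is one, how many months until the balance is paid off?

41 payments

Monthly rate r = 18.2%/12 = 1.51667% = 0.0151667.
Recurrence: B ← B·(1+r) − £390.00.
Month 1: interest £177.45; balance after payment £11,487.45.
Month 2: interest £174.23; balance after payment £11,271.68.
Closed form: n = −ln(1 − rB₀/P)/ln(1+r) = −ln(0.545)/ln(1.01517) ≈ 40.323, so the balance reaches zero during payment 41.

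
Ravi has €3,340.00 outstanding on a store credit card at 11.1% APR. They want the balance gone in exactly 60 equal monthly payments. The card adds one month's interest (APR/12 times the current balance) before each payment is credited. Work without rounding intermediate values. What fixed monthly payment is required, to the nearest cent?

Monthly rate r = 11.1%/12 = 0.925% = 0.00925.
Level-payment amortization: P = B₀·r / (1 − (1+r)^(−n)) = 3340.00·0.00925 / (1 − 1.00925^(−60)).
Denominator 1 − (1+r)^(−60) = 0.424461322.
P = 30.895 / 0.424461322 ≈ 72.79.

€72.79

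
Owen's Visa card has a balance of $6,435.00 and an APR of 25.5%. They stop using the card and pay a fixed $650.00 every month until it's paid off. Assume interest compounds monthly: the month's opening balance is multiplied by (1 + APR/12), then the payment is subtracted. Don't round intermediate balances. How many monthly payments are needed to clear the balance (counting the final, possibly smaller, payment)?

Monthly rate r = 25.5%/12 = 2.125% = 0.02125.
Recurrence: B ← B·(1+r) − $650.00.
Month 1: interest $136.74; balance after payment $5,921.74.
Month 2: interest $125.84; balance after payment $5,397.58.
Closed form: n = −ln(1 − rB₀/P)/ln(1+r) = −ln(0.78963)/ln(1.02125) ≈ 11.233, so the balance reaches zero during payment 12.

12 months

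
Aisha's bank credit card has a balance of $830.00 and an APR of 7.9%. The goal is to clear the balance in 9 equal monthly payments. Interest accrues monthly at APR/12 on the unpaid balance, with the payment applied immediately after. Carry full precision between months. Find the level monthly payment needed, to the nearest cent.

$95.28

Monthly rate r = 7.9%/12 = 0.658333% = 0.00658333.
Level-payment amortization: P = B₀·r / (1 − (1+r)^(−n)) = 830.00·0.00658333 / (1 − 1.00658^(−9)).
Denominator 1 − (1+r)^(−9) = 0.0573458518.
P = 5.46417 / 0.0573458518 ≈ 95.28.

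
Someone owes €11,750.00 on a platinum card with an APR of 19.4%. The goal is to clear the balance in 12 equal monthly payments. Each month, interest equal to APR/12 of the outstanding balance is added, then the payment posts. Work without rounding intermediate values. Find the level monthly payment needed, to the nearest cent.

Monthly rate r = 19.4%/12 = 1.61667% = 0.0161667.
Level-payment amortization: P = B₀·r / (1 − (1+r)^(−n)) = 11750.00·0.0161667 / (1 − 1.01617^(−12)).
Denominator 1 − (1+r)^(−12) = 0.175063225.
P = 189.958 / 0.175063225 ≈ 1085.08.

€1,085.08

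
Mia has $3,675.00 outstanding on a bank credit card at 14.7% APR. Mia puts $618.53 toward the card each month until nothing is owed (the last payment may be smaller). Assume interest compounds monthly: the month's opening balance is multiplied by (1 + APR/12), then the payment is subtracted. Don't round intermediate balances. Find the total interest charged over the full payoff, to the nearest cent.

Monthly rate r = 14.7%/12 = 1.225% = 0.01225.
Payoff takes n = ⌈−ln(1 − rB₀/P)/ln(1+r)⌉ = ⌈6.207⌉ = 7 payments; the last is $128.37.
Total paid = 6·$618.53 + $128.37 = $3,839.55.
Total interest = total paid − principal = $3,839.55 − $3,675.00 = $164.55.

$164.55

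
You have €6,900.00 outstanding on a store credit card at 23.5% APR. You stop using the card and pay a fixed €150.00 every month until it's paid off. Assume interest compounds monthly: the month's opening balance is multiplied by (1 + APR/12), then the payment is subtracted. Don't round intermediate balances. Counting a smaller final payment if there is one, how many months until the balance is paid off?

Monthly rate r = 23.5%/12 = 1.95833% = 0.0195833.
Recurrence: B ← B·(1+r) − €150.00.
Month 1: interest €135.12; balance after payment €6,885.12.
Month 2: interest €134.83; balance after payment €6,869.96.
Closed form: n = −ln(1 − rB₀/P)/ln(1+r) = −ln(0.099167)/ln(1.01958) ≈ 119.158, so the balance reaches zero during payment 120.

120 months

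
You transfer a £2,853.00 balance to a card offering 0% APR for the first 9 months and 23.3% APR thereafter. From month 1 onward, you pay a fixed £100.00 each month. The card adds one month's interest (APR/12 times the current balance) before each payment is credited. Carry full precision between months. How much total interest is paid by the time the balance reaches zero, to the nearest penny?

Promo months 1–9 at r₀ = 0%/12 = 0; months 10+ at r₁ = 23.3%/12 = 0.0194167.
After month 9 (no interest yet): B = £2,853.00 − 9·£100.00 = £1,953.00.
Then at r₁ with £100.00/mo: n₂ = −ln(1 − r₁·B/P)/ln(1+r₁) ≈ 24.79 → 25 more payments.
Total paid = 33·£100.00 + £79.33 = £3,379.33; interest = £3,379.33 − £2,853.00 = £526.33.

£526.33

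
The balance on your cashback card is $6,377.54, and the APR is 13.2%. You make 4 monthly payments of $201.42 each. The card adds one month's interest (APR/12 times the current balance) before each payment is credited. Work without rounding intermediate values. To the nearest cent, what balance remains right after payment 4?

$5,843.74

Monthly rate r = 13.2%/12 = 1.1% = 0.011.
Each month: B ← B·(1+r) − $201.42.
Month 1: interest $70.15; balance after payment $6,246.27.
Month 2: interest $68.71; balance after payment $6,113.56.
Month 3: interest $67.25; balance after payment $5,979.39.
Month 4: interest $65.77; balance after payment $5,843.74.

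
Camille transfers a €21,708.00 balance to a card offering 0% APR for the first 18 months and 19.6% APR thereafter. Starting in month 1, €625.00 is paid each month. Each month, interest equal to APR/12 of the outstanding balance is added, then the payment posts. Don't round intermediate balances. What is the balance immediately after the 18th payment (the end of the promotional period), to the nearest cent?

Promo months 1–18 at r₀ = 0%/12 = 0; months 19+ at r₁ = 19.6%/12 = 0.0163333.
After month 18 (no interest yet): B = €21,708.00 − 18·€625.00 = €10,458.00.

€10,458.00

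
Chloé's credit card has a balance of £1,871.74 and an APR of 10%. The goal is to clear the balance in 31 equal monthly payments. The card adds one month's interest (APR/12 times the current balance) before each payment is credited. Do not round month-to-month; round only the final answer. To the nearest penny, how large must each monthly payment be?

£68.76

Monthly rate r = 10%/12 = 0.833333% = 0.00833333.
Level-payment amortization: P = B₀·r / (1 − (1+r)^(−n)) = 1871.74·0.00833333 / (1 − 1.00833^(−31)).
Denominator 1 − (1+r)^(−31) = 0.226835068.
P = 15.5978 / 0.226835068 ≈ 68.76.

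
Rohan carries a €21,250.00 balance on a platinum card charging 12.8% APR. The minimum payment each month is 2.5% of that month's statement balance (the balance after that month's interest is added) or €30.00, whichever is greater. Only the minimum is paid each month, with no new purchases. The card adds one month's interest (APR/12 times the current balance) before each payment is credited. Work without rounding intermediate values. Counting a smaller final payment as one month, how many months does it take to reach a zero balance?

Monthly rate r = 12.8%/12 = 1.06667% = 0.0106667.
While 2.5% of the post-interest balance exceeds €30.00, each month B ← (B·(1+r))·(1 − 0.025), i.e. B shrinks by the factor (1+r)·0.975 = 0.9854.
This holds for months 1–197. Entering month 198 the balance is €1,172.28; 2.5% of the post-interest balance is now below €30.00, so the flat €30.00 minimum applies from here.
From month 198 a fixed €30.00 at rate r clears €1,172.28 in 51 more payments. Total: 197 + 51 = 248 months.

248 months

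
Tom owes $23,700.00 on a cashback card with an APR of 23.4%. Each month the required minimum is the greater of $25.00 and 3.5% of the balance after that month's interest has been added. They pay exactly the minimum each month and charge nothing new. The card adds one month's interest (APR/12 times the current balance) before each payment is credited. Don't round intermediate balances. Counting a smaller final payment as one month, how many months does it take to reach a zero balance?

257 months

Monthly rate r = 23.4%/12 = 1.95% = 0.0195.
While 3.5% of the post-interest balance exceeds $25.00, each month B ← (B·(1+r))·(1 − 0.035), i.e. B shrinks by the factor (1+r)·0.965 = 0.98382.
This holds for months 1–216. Entering month 217 the balance is $698.70; 3.5% of the post-interest balance is now below $25.00, so the flat $25.00 minimum applies from here.
From month 217 a fixed $25.00 at rate r clears $698.70 in 41 more payments. Total: 216 + 41 = 257 months.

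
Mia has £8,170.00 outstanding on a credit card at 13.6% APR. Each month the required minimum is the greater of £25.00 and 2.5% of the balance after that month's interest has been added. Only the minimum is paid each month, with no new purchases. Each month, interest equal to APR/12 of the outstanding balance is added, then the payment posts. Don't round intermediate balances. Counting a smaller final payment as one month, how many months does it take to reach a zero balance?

Monthly rate r = 13.6%/12 = 1.13333% = 0.0113333.
While 2.5% of the post-interest balance exceeds £25.00, each month B ← (B·(1+r))·(1 − 0.025), i.e. B shrinks by the factor (1+r)·0.975 = 0.98605.
This holds for months 1–151. Entering month 152 the balance is £979.40; 2.5% of the post-interest balance is now below £25.00, so the flat £25.00 minimum applies from here.
From month 152 a fixed £25.00 at rate r clears £979.40 in 53 more payments. Total: 151 + 53 = 204 months.

204 months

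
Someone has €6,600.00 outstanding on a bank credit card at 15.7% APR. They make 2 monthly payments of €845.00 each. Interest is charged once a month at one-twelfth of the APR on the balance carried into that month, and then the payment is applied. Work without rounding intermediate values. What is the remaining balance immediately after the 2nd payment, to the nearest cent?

Monthly rate r = 15.7%/12 = 1.30833% = 0.0130833.
Each month: B ← B·(1+r) − €845.00.
Month 1: interest €86.35; balance after payment €5,841.35.
Month 2: interest €76.42; balance after payment €5,072.77.

€5,072.77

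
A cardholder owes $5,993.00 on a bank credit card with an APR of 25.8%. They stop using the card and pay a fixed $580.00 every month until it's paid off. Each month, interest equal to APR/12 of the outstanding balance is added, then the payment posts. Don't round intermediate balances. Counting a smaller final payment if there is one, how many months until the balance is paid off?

Monthly rate r = 25.8%/12 = 2.15% = 0.0215.
Recurrence: B ← B·(1+r) − $580.00.
Month 1: interest $128.85; balance after payment $5,541.85.
Month 2: interest $119.15; balance after payment $5,081.00.
Closed form: n = −ln(1 − rB₀/P)/ln(1+r) = −ln(0.77785)/ln(1.0215) ≈ 11.810, so the balance reaches zero during payment 12.

12 months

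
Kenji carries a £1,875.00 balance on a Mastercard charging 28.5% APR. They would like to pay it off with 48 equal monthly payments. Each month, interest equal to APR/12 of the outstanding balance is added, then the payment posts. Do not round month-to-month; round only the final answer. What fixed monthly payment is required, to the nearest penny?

Monthly rate r = 28.5%/12 = 2.375% = 0.02375.
Level-payment amortization: P = B₀·r / (1 − (1+r)^(−n)) = 1875.00·0.02375 / (1 − 1.02375^(−48)).
Denominator 1 − (1+r)^(−48) = 0.675890254.
P = 44.5312 / 0.675890254 ≈ 65.89.

£65.89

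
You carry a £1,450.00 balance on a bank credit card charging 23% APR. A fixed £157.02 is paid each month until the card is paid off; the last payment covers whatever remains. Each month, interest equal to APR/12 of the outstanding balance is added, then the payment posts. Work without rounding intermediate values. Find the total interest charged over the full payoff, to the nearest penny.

£161.34

Monthly rate r = 23%/12 = 1.91667% = 0.0191667.
Payoff takes n = ⌈−ln(1 − rB₀/P)/ln(1+r)⌉ = ⌈10.260⌉ = 11 payments; the last is £41.14.
Total paid = 10·£157.02 + £41.14 = £1,611.34.
Total interest = total paid − principal = £1,611.34 − £1,450.00 = £161.34.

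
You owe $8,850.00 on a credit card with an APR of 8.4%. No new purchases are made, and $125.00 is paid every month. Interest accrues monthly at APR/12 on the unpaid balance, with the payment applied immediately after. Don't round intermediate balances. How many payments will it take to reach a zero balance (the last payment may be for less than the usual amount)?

Monthly rate r = 8.4%/12 = 0.7% = 0.007.
Recurrence: B ← B·(1+r) − $125.00.
Month 1: interest $61.95; balance after payment $8,786.95.
Month 2: interest $61.51; balance after payment $8,723.46.
Closed form: n = −ln(1 − rB₀/P)/ln(1+r) = −ln(0.5044)/ln(1.007) ≈ 98.111, so the balance reaches zero during payment 99.

99 months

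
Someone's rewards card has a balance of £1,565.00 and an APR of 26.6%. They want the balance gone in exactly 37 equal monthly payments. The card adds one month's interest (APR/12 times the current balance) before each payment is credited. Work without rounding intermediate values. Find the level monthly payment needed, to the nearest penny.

£62.43

Monthly rate r = 26.6%/12 = 2.21667% = 0.0221667.
Level-payment amortization: P = B₀·r / (1 − (1+r)^(−n)) = 1565.00·0.0221667 / (1 − 1.02217^(−37)).
Denominator 1 − (1+r)^(−37) = 0.555679275.
P = 34.6908 / 0.555679275 ≈ 62.43.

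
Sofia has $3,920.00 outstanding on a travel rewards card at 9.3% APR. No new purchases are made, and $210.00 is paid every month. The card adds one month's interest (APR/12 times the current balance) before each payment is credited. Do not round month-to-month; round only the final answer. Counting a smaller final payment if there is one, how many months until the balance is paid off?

Monthly rate r = 9.3%/12 = 0.775% = 0.00775.
Recurrence: B ← B·(1+r) − $210.00.
Month 1: interest $30.38; balance after payment $3,740.38.
Month 2: interest $28.99; balance after payment $3,559.37.
Closed form: n = −ln(1 − rB₀/P)/ln(1+r) = −ln(0.85533)/ln(1.00775) ≈ 20.241, so the balance reaches zero during payment 21.

21 payments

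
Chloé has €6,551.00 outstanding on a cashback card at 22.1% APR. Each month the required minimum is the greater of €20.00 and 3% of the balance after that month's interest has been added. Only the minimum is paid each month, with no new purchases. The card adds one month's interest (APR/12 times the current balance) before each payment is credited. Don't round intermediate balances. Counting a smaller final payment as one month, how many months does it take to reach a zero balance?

Monthly rate r = 22.1%/12 = 1.84167% = 0.0184167.
While 3% of the post-interest balance exceeds €20.00, each month B ← (B·(1+r))·(1 − 0.03), i.e. B shrinks by the factor (1+r)·0.97 = 0.98786.
This holds for months 1–189. Entering month 190 the balance is €651.76; 3% of the post-interest balance is now below €20.00, so the flat €20.00 minimum applies from here.
From month 190 a fixed €20.00 at rate r clears €651.76 in 51 more payments. Total: 189 + 51 = 240 months.

240 months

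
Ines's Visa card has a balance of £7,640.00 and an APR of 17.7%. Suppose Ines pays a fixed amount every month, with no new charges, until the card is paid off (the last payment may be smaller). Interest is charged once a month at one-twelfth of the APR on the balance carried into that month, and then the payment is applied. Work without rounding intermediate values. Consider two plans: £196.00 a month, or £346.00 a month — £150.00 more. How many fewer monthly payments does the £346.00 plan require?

32 fewer payments

Monthly rate r = 17.7%/12 = 1.475% = 0.01475.
At £196.00/mo: n = ⌈−ln(1 − rB₀/P)/ln(1+r)⌉ = 59 payments (last £84.60); total interest = total paid − £7,640.00 = £3,812.60.
At £346.00/mo: 27 payments (last £316.17); total interest £1,672.17.
Payments saved = 59 − 27 = 32.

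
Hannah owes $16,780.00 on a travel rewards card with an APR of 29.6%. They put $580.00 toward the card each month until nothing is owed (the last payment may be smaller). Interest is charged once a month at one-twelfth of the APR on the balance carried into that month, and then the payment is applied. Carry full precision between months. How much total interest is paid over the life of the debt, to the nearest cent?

$12,985.84

Monthly rate r = 29.6%/12 = 2.46667% = 0.0246667.
Payoff takes n = ⌈−ln(1 − rB₀/P)/ln(1+r)⌉ = ⌈51.318⌉ = 52 payments; the last is $185.84.
Total paid = 51·$580.00 + $185.84 = $29,765.84.
Total interest = total paid − principal = $29,765.84 − $16,780.00 = $12,985.84.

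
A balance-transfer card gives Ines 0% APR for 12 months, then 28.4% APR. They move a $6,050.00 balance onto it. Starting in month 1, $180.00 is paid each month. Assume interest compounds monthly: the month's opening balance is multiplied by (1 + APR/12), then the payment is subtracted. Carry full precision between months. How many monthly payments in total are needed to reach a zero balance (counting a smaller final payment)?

43 months

Promo months 1–12 at r₀ = 0%/12 = 0; months 13+ at r₁ = 28.4%/12 = 0.0236667.
After month 12 (no interest yet): B = $6,050.00 − 12·$180.00 = $3,890.00.
Then at r₁ with $180.00/mo: n₂ = −ln(1 − r₁·B/P)/ln(1+r₁) ≈ 30.62 → 31 more payments.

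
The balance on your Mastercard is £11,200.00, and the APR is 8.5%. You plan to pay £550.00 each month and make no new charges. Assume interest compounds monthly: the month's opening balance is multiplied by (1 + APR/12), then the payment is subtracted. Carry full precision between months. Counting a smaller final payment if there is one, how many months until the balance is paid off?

Monthly rate r = 8.5%/12 = 0.708333% = 0.00708333.
Recurrence: B ← B·(1+r) − £550.00.
Month 1: interest £79.33; balance after payment £10,729.33.
Month 2: interest £76.00; balance after payment £10,255.33.
Closed form: n = −ln(1 − rB₀/P)/ln(1+r) = −ln(0.85576)/ln(1.00708) ≈ 22.069, so the balance reaches zero during payment 23.

23 months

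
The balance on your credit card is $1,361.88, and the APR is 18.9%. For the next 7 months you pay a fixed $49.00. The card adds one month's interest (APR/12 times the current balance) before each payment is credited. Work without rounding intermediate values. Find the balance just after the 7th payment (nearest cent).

$1,159.67

Monthly rate r = 18.9%/12 = 1.575% = 0.01575.
Each month: B ← B·(1+r) − $49.00.
Month 1: interest $21.45; balance after payment $1,334.33.
Month 2: interest $21.02; balance after payment $1,306.35.
Month 3: interest $20.57; balance after payment $1,277.92.
Month 4: interest $20.13; balance after payment $1,249.05.
Month 5: interest $19.67; balance after payment $1,219.72.
Month 6: interest $19.21; balance after payment $1,189.93.
Month 7: interest $18.74; balance after payment $1,159.67.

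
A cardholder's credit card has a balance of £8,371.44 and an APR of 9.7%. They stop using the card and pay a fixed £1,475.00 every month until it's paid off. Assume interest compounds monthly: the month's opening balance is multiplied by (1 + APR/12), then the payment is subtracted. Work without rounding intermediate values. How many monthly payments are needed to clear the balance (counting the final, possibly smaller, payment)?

Monthly rate r = 9.7%/12 = 0.808333% = 0.00808333.
Recurrence: B ← B·(1+r) − £1,475.00.
Month 1: interest £67.67; balance after payment £6,964.11.
Month 2: interest £56.29; balance after payment £5,545.40.
Month 3: interest £44.83; balance after payment £4,115.23.
Month 4: interest £33.26; balance after payment £2,673.49.
Month 5: interest £21.61; balance after payment £1,220.10.
Month 6: interest £9.86; balance after payment £0.00.

6 months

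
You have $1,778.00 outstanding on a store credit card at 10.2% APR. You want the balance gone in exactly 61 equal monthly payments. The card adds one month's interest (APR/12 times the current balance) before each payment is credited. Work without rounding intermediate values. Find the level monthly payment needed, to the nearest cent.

$37.48

Monthly rate r = 10.2%/12 = 0.85% = 0.0085.
Level-payment amortization: P = B₀·r / (1 − (1+r)^(−n)) = 1778.00·0.0085 / (1 − 1.0085^(−61)).
Denominator 1 − (1+r)^(−61) = 0.403280893.
P = 15.113 / 0.403280893 ≈ 37.48.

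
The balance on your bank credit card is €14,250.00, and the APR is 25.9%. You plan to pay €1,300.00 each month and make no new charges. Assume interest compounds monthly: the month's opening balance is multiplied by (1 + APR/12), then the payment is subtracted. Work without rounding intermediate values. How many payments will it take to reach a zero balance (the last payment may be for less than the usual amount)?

13 months

Monthly rate r = 25.9%/12 = 2.15833% = 0.0215833.
Recurrence: B ← B·(1+r) − €1,300.00.
Month 1: interest €307.56; balance after payment €13,257.56.
Month 2: interest €286.14; balance after payment €12,243.70.
Closed form: n = −ln(1 − rB₀/P)/ln(1+r) = −ln(0.76341)/ln(1.02158) ≈ 12.642, so the balance reaches zero during payment 13.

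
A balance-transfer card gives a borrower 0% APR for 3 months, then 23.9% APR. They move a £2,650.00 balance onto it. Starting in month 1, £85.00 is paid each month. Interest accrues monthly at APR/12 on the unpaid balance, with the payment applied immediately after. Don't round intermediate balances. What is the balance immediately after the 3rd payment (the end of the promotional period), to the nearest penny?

Promo months 1–3 at r₀ = 0%/12 = 0; months 4+ at r₁ = 23.9%/12 = 0.0199167.
After month 3 (no interest yet): B = £2,650.00 − 3·£85.00 = £2,395.00.

£2,395.00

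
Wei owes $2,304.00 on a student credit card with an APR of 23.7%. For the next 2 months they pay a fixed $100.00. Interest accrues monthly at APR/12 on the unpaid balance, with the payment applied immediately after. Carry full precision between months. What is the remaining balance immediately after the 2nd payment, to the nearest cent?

Monthly rate r = 23.7%/12 = 1.975% = 0.01975.
Each month: B ← B·(1+r) − $100.00.
Month 1: interest $45.50; balance after payment $2,249.50.
Month 2: interest $44.43; balance after payment $2,193.93.

$2,193.93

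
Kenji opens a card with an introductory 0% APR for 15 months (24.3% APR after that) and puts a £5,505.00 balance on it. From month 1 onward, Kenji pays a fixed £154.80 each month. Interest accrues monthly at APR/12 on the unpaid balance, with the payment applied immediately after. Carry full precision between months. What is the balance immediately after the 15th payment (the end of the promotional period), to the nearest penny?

£3,183.00

Promo months 1–15 at r₀ = 0%/12 = 0; months 16+ at r₁ = 24.3%/12 = 0.02025.
After month 15 (no interest yet): B = £5,505.00 − 15·£154.80 = £3,183.00.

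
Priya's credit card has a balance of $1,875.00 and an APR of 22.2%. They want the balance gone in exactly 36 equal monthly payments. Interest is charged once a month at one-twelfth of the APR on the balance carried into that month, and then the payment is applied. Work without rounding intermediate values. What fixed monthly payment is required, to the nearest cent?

Monthly rate r = 22.2%/12 = 1.85% = 0.0185.
Level-payment amortization: P = B₀·r / (1 − (1+r)^(−n)) = 1875.00·0.0185 / (1 − 1.0185^(−36)).
Denominator 1 − (1+r)^(−36) = 0.483104442.
P = 34.6875 / 0.483104442 ≈ 71.80.

$71.80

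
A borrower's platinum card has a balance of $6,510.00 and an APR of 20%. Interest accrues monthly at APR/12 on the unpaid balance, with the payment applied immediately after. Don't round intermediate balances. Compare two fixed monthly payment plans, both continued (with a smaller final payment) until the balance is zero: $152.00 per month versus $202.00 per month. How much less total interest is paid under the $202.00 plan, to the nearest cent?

Monthly rate r = 20%/12 = 1.66667% = 0.0166667.
At $152.00/mo: n = ⌈−ln(1 − rB₀/P)/ln(1+r)⌉ = 76 payments (last $105.30); total interest = total paid − $6,510.00 = $4,995.30.
At $202.00/mo: 47 payments (last $122.10); total interest $2,904.10.
Interest saved = $4,995.30 − $2,904.10 = $2,091.20.

$2,091.20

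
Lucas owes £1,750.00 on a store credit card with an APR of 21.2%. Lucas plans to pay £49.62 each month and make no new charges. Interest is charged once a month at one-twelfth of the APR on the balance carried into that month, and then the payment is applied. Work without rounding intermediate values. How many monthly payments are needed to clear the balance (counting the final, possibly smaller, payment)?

56 payments

Monthly rate r = 21.2%/12 = 1.76667% = 0.0176667.
Recurrence: B ← B·(1+r) − £49.62.
Month 1: interest £30.92; balance after payment £1,731.30.
Month 2: interest £30.59; balance after payment £1,712.26.
Closed form: n = −ln(1 − rB₀/P)/ln(1+r) = −ln(0.37693)/ln(1.01767) ≈ 55.714, so the balance reaches zero during payment 56.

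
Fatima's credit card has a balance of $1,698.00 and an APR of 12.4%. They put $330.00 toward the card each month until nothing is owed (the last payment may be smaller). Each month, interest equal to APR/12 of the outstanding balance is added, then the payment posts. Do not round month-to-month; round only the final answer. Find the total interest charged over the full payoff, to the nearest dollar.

Monthly rate r = 12.4%/12 = 1.03333% = 0.0103333.
Payoff takes n = ⌈−ln(1 − rB₀/P)/ln(1+r)⌉ = ⌈5.315⌉ = 6 payments; the last is $104.17.
Total paid = 5·$330.00 + $104.17 = $1,754.17.
Total interest = total paid − principal = $1,754.17 − $1,698.00 = $56.17.

$56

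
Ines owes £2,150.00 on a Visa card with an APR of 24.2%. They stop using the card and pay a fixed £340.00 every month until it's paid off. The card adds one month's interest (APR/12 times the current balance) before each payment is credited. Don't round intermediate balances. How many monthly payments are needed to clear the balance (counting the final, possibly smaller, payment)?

7 months

Monthly rate r = 24.2%/12 = 2.01667% = 0.0201667.
Recurrence: B ← B·(1+r) − £340.00.
Month 1: interest £43.36; balance after payment £1,853.36.
Month 2: interest £37.38; balance after payment £1,550.73.
Closed form: n = −ln(1 − rB₀/P)/ln(1+r) = −ln(0.87248)/ln(1.02017) ≈ 6.833, so the balance reaches zero during payment 7.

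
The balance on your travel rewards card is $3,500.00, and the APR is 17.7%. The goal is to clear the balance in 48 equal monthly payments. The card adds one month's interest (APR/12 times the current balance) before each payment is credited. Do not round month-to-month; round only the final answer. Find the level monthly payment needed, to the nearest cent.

$102.26

Monthly rate r = 17.7%/12 = 1.475% = 0.01475.
Level-payment amortization: P = B₀·r / (1 − (1+r)^(−n)) = 3500.00·0.01475 / (1 − 1.01475^(−48)).
Denominator 1 − (1+r)^(−48) = 0.504817691.
P = 51.625 / 0.504817691 ≈ 102.26.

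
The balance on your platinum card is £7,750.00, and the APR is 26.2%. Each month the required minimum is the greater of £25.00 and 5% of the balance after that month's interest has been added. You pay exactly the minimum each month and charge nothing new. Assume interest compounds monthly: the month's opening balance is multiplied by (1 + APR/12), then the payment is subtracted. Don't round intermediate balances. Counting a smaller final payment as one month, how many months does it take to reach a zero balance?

119 months

Monthly rate r = 26.2%/12 = 2.18333% = 0.0218333.
While 5% of the post-interest balance exceeds £25.00, each month B ← (B·(1+r))·(1 − 0.05), i.e. B shrinks by the factor (1+r)·0.95 = 0.97074.
This holds for months 1–94. Entering month 95 the balance is £475.39; 5% of the post-interest balance is now below £25.00, so the flat £25.00 minimum applies from here.
From month 95 a fixed £25.00 at rate r clears £475.39 in 25 more payments. Total: 94 + 25 = 119 months.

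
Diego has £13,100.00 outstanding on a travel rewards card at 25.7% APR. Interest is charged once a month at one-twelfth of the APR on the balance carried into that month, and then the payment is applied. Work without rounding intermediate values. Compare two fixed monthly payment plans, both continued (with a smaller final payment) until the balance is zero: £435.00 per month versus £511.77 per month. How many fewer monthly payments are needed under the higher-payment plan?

Monthly rate r = 25.7%/12 = 2.14167% = 0.0214167.
At £435.00/mo: n = ⌈−ln(1 − rB₀/P)/ln(1+r)⌉ = 49 payments (last £377.90); total interest = total paid − £13,100.00 = £8,157.90.
At £511.77/mo: 38 payments (last £254.73); total interest £6,090.22.
Payments saved = 49 − 38 = 11.

11 fewer payments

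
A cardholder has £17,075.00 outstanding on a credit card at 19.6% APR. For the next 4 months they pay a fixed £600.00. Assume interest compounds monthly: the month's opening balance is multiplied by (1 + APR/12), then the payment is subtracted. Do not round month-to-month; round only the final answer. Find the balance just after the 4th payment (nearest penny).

Monthly rate r = 19.6%/12 = 1.63333% = 0.0163333.
Each month: B ← B·(1+r) − £600.00.
Month 1: interest £278.89; balance after payment £16,753.89.
Month 2: interest £273.65; balance after payment £16,427.54.
Month 3: interest £268.32; balance after payment £16,095.86.
Month 4: interest £262.90; balance after payment £15,758.75.

£15,758.75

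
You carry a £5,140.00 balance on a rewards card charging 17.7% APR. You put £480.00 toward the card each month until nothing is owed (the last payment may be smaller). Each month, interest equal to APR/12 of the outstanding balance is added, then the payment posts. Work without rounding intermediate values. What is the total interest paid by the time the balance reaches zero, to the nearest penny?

Monthly rate r = 17.7%/12 = 1.475% = 0.01475.
Payoff takes n = ⌈−ln(1 − rB₀/P)/ln(1+r)⌉ = ⌈11.741⌉ = 12 payments; the last is £356.30.
Total paid = 11·£480.00 + £356.30 = £5,636.30.
Total interest = total paid − principal = £5,636.30 − £5,140.00 = £496.30.

£496.30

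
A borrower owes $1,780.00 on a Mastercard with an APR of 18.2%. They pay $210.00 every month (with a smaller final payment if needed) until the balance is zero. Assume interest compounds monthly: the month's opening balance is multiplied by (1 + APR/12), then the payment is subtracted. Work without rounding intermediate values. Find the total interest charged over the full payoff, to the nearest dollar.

$140

Monthly rate r = 18.2%/12 = 1.51667% = 0.0151667.
Payoff takes n = ⌈−ln(1 − rB₀/P)/ln(1+r)⌉ = ⌈9.141⌉ = 10 payments; the last is $29.88.
Total paid = 9·$210.00 + $29.88 = $1,919.88.
Total interest = total paid − principal = $1,919.88 − $1,780.00 = $139.88.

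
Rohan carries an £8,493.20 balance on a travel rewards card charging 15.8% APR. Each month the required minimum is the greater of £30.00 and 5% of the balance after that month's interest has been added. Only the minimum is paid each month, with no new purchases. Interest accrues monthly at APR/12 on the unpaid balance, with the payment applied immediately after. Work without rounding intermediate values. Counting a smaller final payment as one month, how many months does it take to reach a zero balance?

Monthly rate r = 15.8%/12 = 1.31667% = 0.0131667.
While 5% of the post-interest balance exceeds £30.00, each month B ← (B·(1+r))·(1 − 0.05), i.e. B shrinks by the factor (1+r)·0.95 = 0.96251.
This holds for months 1–70. Entering month 71 the balance is £585.31; 5% of the post-interest balance is now below £30.00, so the flat £30.00 minimum applies from here.
From month 71 a fixed £30.00 at rate r clears £585.31 in 23 more payments. Total: 70 + 23 = 93 months.

93 months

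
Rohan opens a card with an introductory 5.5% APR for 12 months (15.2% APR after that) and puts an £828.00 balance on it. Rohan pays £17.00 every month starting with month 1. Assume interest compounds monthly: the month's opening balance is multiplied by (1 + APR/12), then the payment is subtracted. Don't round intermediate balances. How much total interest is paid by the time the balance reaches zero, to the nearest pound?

Promo months 1–12 at r₀ = 5.5%/12 = 0.00458333; months 13+ at r₁ = 15.2%/12 = 0.0126667.
After month 12: iterate B ← B·(1+r₀) − £17.00 for 12 months → £665.48.
Then at r₁ with £17.00/mo: n₂ = −ln(1 − r₁·B/P)/ln(1+r₁) ≈ 54.41 → 55 more payments.
Total paid = 66·£17.00 + £7.02 = £1,129.02; interest = £1,129.02 − £828.00 = £301.02.

£301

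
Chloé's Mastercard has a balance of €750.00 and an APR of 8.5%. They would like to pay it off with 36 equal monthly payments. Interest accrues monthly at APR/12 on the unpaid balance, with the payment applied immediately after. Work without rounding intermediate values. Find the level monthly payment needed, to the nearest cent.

€23.68

Monthly rate r = 8.5%/12 = 0.708333% = 0.00708333.
Level-payment amortization: P = B₀·r / (1 − (1+r)^(−n)) = 750.00·0.00708333 / (1 − 1.00708^(−36)).
Denominator 1 − (1+r)^(−36) = 0.22438663.
P = 5.3125 / 0.22438663 ≈ 23.68.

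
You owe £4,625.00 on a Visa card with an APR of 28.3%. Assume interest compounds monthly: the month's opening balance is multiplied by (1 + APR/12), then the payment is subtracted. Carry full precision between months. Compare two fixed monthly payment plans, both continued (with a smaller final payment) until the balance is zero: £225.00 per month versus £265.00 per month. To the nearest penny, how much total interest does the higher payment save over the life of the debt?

£371.85

Monthly rate r = 28.3%/12 = 2.35833% = 0.0235833.
At £225.00/mo: n = ⌈−ln(1 − rB₀/P)/ln(1+r)⌉ = 29 payments (last £101.73); total interest = total paid − £4,625.00 = £1,776.73.
At £265.00/mo: 23 payments (last £199.88); total interest £1,404.88.
Interest saved = £1,776.73 − £1,404.88 = £371.85.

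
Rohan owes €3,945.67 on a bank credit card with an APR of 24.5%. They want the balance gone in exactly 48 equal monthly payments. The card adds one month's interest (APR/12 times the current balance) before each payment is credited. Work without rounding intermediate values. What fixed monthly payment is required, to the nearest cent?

Monthly rate r = 24.5%/12 = 2.04167% = 0.0204167.
Level-payment amortization: P = B₀·r / (1 − (1+r)^(−n)) = 3945.67·0.0204167 / (1 − 1.02042^(−48)).
Denominator 1 − (1+r)^(−48) = 0.62096622.
P = 80.5574 / 0.62096622 ≈ 129.73.

€129.73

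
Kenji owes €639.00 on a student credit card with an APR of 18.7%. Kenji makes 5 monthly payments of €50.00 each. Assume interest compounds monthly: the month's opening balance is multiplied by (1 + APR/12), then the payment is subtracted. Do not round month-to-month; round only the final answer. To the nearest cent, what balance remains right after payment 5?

Monthly rate r = 18.7%/12 = 1.55833% = 0.0155833.
Each month: B ← B·(1+r) − €50.00.
Month 1: interest €9.96; balance after payment €598.96.
Month 2: interest €9.33; balance after payment €558.29.
Month 3: interest €8.70; balance after payment €516.99.
Month 4: interest €8.06; balance after payment €475.05.
Month 5: interest €7.40; balance after payment €432.45.

€432.45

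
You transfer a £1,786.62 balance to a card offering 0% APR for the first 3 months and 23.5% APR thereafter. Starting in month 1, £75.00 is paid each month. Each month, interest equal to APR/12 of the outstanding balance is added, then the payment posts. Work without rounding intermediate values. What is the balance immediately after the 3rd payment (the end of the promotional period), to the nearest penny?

Promo months 1–3 at r₀ = 0%/12 = 0; months 4+ at r₁ = 23.5%/12 = 0.0195833.
After month 3 (no interest yet): B = £1,786.62 − 3·£75.00 = £1,561.62.

£1,561.62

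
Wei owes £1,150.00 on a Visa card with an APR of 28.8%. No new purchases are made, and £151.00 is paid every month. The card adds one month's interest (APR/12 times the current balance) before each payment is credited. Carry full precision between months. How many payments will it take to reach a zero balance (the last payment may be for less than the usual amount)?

9 months

Monthly rate r = 28.8%/12 = 2.4% = 0.024.
Recurrence: B ← B·(1+r) − £151.00.
Month 1: interest £27.60; balance after payment £1,026.60.
Month 2: interest £24.64; balance after payment £900.24.
Closed form: n = −ln(1 − rB₀/P)/ln(1+r) = −ln(0.81722)/ln(1.024) ≈ 8.511, so the balance reaches zero during payment 9.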